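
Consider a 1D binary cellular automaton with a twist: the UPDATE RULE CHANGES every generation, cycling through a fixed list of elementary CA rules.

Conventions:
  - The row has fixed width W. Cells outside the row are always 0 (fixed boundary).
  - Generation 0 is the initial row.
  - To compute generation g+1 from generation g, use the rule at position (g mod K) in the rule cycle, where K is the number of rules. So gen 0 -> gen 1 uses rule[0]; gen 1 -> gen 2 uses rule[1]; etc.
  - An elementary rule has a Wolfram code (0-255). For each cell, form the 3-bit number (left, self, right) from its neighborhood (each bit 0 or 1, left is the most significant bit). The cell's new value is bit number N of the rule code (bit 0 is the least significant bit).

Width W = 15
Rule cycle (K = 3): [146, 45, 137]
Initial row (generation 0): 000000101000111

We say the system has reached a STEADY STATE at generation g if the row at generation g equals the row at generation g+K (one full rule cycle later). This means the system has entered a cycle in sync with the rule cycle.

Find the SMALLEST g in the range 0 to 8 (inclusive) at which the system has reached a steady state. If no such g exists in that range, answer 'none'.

Answer: none

Derivation:
Gen 0: 000000101000111
Gen 1 (rule 146): 000001000101010
Gen 2 (rule 45): 111101010111110
Gen 3 (rule 137): 111000000111100
Gen 4 (rule 146): 010100001011010
Gen 5 (rule 45): 011101101110110
Gen 6 (rule 137): 011001001100100
Gen 7 (rule 146): 100110110011010
Gen 8 (rule 45): 100101100010110
Gen 9 (rule 137): 000001001000100
Gen 10 (rule 146): 000010110101010
Gen 11 (rule 45): 111011101111110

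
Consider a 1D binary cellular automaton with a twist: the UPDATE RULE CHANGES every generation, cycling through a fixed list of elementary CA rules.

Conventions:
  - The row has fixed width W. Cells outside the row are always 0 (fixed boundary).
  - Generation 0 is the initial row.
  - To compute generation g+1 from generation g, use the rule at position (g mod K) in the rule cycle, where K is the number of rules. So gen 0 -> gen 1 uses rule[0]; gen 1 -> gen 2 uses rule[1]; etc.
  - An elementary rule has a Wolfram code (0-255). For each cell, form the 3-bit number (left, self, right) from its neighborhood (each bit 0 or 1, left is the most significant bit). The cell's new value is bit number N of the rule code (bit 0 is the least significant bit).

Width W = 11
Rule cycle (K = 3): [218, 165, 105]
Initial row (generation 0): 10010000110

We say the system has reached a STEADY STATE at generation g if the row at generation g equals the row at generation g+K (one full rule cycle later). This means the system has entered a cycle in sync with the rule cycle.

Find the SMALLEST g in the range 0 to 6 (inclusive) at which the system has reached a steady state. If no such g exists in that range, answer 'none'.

Gen 0: 10010000110
Gen 1 (rule 218): 01101001111
Gen 2 (rule 165): 00011000110
Gen 3 (rule 105): 11011010110
Gen 4 (rule 218): 11011000111
Gen 5 (rule 165): 00100010010
Gen 6 (rule 105): 10001000000
Gen 7 (rule 218): 01010100000
Gen 8 (rule 165): 01111101111
Gen 9 (rule 105): 01000111001

Answer: none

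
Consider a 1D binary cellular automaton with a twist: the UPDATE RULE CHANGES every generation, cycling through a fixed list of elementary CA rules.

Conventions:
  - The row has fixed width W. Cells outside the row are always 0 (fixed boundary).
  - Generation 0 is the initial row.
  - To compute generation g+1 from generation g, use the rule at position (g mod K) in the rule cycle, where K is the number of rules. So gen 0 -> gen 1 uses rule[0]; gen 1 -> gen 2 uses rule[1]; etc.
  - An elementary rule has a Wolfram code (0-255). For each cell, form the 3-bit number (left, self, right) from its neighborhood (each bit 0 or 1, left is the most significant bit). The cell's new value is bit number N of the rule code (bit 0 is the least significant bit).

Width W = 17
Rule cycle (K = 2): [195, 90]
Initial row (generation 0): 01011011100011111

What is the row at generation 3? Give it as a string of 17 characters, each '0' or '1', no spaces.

Answer: 10000011100100010

Derivation:
Gen 0: 01011011100011111
Gen 1 (rule 195): 10001001101101111
Gen 2 (rule 90): 01010111101101001
Gen 3 (rule 195): 10000011100100010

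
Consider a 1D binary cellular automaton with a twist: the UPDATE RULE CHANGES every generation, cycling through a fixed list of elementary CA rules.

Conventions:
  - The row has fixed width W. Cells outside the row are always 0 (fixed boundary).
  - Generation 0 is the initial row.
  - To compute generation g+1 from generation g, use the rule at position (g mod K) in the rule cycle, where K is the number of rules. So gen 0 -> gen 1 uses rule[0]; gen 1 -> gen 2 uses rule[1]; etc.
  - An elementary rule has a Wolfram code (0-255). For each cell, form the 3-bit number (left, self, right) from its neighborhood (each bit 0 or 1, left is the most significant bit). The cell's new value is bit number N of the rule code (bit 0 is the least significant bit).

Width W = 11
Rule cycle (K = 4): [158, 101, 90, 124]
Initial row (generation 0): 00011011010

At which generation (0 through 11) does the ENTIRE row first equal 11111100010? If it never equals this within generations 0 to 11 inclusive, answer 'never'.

Gen 0: 00011011010
Gen 1 (rule 158): 00110010011
Gen 2 (rule 101): 10010010001
Gen 3 (rule 90): 01101101010
Gen 4 (rule 124): 01111111111
Gen 5 (rule 158): 11111111110
Gen 6 (rule 101): 00000000010
Gen 7 (rule 90): 00000000101
Gen 8 (rule 124): 00000000111
Gen 9 (rule 158): 00000001110
Gen 10 (rule 101): 11111100010
Gen 11 (rule 90): 10000110101

Answer: 10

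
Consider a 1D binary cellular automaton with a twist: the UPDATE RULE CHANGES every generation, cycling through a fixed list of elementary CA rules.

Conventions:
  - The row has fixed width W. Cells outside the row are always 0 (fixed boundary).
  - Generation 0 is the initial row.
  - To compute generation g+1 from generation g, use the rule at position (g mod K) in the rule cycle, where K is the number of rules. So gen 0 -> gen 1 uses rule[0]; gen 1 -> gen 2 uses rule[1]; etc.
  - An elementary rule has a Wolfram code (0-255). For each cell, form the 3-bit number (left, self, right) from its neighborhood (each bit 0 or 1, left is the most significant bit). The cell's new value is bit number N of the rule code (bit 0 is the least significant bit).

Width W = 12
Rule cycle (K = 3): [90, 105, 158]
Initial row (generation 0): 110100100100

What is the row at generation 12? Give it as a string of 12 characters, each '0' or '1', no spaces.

Gen 0: 110100100100
Gen 1 (rule 90): 110011011010
Gen 2 (rule 105): 110011111100
Gen 3 (rule 158): 101111111010
Gen 4 (rule 90): 001000001001
Gen 5 (rule 105): 100011100000
Gen 6 (rule 158): 110111010000
Gen 7 (rule 90): 110101001000
Gen 8 (rule 105): 111010000011
Gen 9 (rule 158): 110011000110
Gen 10 (rule 90): 111111101111
Gen 11 (rule 105): 100000111001
Gen 12 (rule 158): 110001110111

Answer: 110001110111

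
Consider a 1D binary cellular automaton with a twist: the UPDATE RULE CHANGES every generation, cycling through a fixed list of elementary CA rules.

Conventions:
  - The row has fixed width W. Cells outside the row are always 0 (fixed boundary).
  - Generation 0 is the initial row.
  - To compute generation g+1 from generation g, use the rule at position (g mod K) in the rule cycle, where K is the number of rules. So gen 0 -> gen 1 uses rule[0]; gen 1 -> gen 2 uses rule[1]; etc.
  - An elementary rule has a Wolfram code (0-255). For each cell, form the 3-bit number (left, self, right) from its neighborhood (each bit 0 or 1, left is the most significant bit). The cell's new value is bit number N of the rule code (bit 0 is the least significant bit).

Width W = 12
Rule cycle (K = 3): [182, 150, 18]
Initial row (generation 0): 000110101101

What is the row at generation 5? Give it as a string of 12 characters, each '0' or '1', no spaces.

Answer: 001000001010

Derivation:
Gen 0: 000110101101
Gen 1 (rule 182): 001001110011
Gen 2 (rule 150): 011110101100
Gen 3 (rule 18): 100000000010
Gen 4 (rule 182): 110000000111
Gen 5 (rule 150): 001000001010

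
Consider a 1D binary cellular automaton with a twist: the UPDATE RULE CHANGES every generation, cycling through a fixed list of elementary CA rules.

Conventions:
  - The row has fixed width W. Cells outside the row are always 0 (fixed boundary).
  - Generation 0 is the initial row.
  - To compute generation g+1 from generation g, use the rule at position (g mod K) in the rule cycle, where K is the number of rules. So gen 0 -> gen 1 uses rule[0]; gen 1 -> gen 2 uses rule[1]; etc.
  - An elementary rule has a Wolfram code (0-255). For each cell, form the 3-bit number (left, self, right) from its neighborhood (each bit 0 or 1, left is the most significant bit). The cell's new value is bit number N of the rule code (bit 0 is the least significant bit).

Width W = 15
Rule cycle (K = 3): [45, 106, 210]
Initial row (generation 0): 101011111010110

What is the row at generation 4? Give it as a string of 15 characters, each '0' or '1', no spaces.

Gen 0: 101011111010110
Gen 1 (rule 45): 111110000111100
Gen 2 (rule 106): 100010001100100
Gen 3 (rule 210): 010101010111010
Gen 4 (rule 45): 011111111100110

Answer: 011111111100110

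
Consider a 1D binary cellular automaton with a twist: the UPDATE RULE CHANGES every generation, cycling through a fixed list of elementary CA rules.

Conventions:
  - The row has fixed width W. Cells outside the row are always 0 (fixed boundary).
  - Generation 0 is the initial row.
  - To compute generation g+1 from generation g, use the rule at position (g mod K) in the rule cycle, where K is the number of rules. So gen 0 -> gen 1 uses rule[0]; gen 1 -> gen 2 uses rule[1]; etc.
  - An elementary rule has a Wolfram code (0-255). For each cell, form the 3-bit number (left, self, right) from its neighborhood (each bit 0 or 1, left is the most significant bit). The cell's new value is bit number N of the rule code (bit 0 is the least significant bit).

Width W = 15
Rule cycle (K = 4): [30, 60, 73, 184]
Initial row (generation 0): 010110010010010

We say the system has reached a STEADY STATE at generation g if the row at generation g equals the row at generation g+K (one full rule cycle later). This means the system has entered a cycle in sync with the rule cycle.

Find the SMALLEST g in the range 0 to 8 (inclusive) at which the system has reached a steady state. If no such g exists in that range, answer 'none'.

Gen 0: 010110010010010
Gen 1 (rule 30): 110101111111111
Gen 2 (rule 60): 101111000000000
Gen 3 (rule 73): 001001011111111
Gen 4 (rule 184): 000100111111110
Gen 5 (rule 30): 001111100000001
Gen 6 (rule 60): 001000010000001
Gen 7 (rule 73): 100011000111100
Gen 8 (rule 184): 010010100111010
Gen 9 (rule 30): 111110111100011
Gen 10 (rule 60): 100001100010010
Gen 11 (rule 73): 001101101000000
Gen 12 (rule 184): 001011010100000

Answer: none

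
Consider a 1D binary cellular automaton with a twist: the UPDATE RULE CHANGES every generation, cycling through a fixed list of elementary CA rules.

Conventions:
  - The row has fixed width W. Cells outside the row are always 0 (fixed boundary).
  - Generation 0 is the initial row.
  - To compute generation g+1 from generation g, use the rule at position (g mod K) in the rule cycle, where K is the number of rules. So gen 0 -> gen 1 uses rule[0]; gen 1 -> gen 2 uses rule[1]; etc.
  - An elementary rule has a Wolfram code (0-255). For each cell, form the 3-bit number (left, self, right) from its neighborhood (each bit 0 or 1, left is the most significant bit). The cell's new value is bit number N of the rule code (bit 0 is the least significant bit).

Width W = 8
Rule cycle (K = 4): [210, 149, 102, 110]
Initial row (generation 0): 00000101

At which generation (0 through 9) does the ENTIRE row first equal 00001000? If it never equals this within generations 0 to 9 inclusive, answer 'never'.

Gen 0: 00000101
Gen 1 (rule 210): 00001000
Gen 2 (rule 149): 11101111
Gen 3 (rule 102): 00110001
Gen 4 (rule 110): 01110011
Gen 5 (rule 210): 10111101
Gen 6 (rule 149): 10011001
Gen 7 (rule 102): 10101011
Gen 8 (rule 110): 11111111
Gen 9 (rule 210): 01111111

Answer: 1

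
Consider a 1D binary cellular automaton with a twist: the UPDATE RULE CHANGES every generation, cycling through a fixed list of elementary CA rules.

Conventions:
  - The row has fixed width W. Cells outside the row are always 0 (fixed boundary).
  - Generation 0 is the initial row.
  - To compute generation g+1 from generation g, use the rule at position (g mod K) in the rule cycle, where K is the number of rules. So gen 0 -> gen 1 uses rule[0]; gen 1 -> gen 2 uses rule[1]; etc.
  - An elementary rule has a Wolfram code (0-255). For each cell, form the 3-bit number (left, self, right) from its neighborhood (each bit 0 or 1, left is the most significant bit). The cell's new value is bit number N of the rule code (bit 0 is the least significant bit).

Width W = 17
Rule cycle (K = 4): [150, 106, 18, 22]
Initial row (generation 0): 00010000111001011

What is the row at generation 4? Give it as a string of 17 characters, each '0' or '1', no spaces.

Gen 0: 00010000111001011
Gen 1 (rule 150): 00111001010111000
Gen 2 (rule 106): 01101010101101000
Gen 3 (rule 18): 10000000000000100
Gen 4 (rule 22): 11000000000001110

Answer: 11000000000001110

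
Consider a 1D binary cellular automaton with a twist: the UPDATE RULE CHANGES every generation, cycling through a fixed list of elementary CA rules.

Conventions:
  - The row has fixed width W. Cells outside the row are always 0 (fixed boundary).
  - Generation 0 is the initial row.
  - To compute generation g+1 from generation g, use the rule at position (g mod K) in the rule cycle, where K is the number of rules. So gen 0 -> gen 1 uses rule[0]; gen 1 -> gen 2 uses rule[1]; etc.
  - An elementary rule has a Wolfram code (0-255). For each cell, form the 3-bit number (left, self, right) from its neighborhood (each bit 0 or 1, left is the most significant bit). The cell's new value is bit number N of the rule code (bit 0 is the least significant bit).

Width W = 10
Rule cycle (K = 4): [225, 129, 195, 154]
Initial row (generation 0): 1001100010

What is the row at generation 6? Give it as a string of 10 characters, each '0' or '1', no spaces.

Answer: 0001000000

Derivation:
Gen 0: 1001100010
Gen 1 (rule 225): 0000101000
Gen 2 (rule 129): 1110000011
Gen 3 (rule 195): 0110111101
Gen 4 (rule 154): 1100111000
Gen 5 (rule 225): 0100011011
Gen 6 (rule 129): 0001000000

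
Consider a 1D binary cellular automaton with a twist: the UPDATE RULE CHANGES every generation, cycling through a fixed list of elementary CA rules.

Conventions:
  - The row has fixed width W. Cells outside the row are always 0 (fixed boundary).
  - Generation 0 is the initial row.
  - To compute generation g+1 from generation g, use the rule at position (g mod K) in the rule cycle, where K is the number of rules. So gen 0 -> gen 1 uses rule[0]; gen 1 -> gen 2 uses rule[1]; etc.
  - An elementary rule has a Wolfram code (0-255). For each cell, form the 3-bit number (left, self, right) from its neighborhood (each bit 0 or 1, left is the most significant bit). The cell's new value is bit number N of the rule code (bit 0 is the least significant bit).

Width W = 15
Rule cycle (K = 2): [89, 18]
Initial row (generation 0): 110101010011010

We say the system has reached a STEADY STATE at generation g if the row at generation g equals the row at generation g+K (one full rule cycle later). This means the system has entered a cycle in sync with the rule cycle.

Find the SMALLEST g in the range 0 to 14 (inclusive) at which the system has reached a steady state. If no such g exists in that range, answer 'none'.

Answer: 6

Derivation:
Gen 0: 110101010011010
Gen 1 (rule 89): 110000001011001
Gen 2 (rule 18): 001000010000110
Gen 3 (rule 89): 100111001110111
Gen 4 (rule 18): 011000110000000
Gen 5 (rule 89): 011110111111111
Gen 6 (rule 18): 100000000000000
Gen 7 (rule 89): 011111111111111
Gen 8 (rule 18): 100000000000000
Gen 9 (rule 89): 011111111111111
Gen 10 (rule 18): 100000000000000
Gen 11 (rule 89): 011111111111111
Gen 12 (rule 18): 100000000000000
Gen 13 (rule 89): 011111111111111
Gen 14 (rule 18): 100000000000000
Gen 15 (rule 89): 011111111111111
Gen 16 (rule 18): 100000000000000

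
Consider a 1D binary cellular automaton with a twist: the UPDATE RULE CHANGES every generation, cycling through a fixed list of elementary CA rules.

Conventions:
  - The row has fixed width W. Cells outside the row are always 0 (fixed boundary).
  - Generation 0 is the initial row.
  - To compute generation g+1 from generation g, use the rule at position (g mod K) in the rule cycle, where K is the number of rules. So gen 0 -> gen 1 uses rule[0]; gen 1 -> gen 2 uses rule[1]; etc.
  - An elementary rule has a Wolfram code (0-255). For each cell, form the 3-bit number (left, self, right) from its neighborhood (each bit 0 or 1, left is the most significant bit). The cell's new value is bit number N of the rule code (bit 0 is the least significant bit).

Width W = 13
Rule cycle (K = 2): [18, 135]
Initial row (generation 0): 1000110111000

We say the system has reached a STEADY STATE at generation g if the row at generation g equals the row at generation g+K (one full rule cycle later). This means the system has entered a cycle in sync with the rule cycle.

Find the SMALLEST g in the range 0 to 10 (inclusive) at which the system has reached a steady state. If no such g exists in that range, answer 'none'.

Answer: 3

Derivation:
Gen 0: 1000110111000
Gen 1 (rule 18): 0101000000100
Gen 2 (rule 135): 1101011111101
Gen 3 (rule 18): 0000000000000
Gen 4 (rule 135): 1111111111111
Gen 5 (rule 18): 0000000000000
Gen 6 (rule 135): 1111111111111
Gen 7 (rule 18): 0000000000000
Gen 8 (rule 135): 1111111111111
Gen 9 (rule 18): 0000000000000
Gen 10 (rule 135): 1111111111111
Gen 11 (rule 18): 0000000000000
Gen 12 (rule 135): 1111111111111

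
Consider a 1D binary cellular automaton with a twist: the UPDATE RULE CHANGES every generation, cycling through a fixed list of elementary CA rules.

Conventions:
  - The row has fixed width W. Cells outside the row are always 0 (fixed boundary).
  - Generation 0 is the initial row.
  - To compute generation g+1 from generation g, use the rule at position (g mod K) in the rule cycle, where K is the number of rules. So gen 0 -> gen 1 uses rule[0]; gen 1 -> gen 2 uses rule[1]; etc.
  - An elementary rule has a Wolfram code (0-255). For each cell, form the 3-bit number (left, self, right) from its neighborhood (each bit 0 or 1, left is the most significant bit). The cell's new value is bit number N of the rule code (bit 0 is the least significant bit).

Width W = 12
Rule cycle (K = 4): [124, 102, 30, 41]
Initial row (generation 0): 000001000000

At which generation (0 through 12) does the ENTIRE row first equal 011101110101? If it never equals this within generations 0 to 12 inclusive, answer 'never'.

Gen 0: 000001000000
Gen 1 (rule 124): 000001100000
Gen 2 (rule 102): 000010100000
Gen 3 (rule 30): 000110110000
Gen 4 (rule 41): 110101100111
Gen 5 (rule 124): 111111110101
Gen 6 (rule 102): 000000011111
Gen 7 (rule 30): 000000110000
Gen 8 (rule 41): 111110100111
Gen 9 (rule 124): 100011110101
Gen 10 (rule 102): 100100011111
Gen 11 (rule 30): 111110110000
Gen 12 (rule 41): 100001100111

Answer: never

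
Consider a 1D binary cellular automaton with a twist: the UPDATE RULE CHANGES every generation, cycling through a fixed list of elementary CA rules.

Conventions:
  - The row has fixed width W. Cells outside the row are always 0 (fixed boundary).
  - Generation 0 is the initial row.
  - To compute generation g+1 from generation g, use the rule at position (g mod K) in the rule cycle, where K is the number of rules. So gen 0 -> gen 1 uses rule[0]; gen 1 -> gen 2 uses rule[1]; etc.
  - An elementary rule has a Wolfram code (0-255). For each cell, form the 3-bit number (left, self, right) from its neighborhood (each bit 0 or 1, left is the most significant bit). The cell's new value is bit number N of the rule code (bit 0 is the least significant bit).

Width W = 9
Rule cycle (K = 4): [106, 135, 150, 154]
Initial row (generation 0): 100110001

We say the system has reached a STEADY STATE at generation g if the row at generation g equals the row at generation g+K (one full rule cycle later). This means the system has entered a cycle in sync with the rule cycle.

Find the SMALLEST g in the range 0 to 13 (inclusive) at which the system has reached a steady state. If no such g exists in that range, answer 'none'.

Answer: none

Derivation:
Gen 0: 100110001
Gen 1 (rule 106): 001110010
Gen 2 (rule 135): 110100110
Gen 3 (rule 150): 000111001
Gen 4 (rule 154): 001110110
Gen 5 (rule 106): 011011110
Gen 6 (rule 135): 100001100
Gen 7 (rule 150): 110010010
Gen 8 (rule 154): 101101101
Gen 9 (rule 106): 011111110
Gen 10 (rule 135): 101111100
Gen 11 (rule 150): 100111010
Gen 12 (rule 154): 011110001
Gen 13 (rule 106): 110010010
Gen 14 (rule 135): 000110110
Gen 15 (rule 150): 001000001
Gen 16 (rule 154): 010100010
Gen 17 (rule 106): 101000100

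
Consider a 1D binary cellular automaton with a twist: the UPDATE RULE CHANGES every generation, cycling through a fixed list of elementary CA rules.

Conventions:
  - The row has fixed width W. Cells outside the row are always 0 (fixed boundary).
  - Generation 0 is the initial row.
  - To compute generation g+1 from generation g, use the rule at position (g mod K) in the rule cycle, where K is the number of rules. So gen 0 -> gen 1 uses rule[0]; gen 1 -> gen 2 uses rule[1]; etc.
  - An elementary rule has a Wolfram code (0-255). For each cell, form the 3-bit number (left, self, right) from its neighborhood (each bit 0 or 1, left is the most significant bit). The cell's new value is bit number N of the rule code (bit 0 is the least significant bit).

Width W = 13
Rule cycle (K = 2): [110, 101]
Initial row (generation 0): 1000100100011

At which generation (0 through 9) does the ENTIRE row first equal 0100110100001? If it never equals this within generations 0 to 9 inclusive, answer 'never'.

Answer: never

Derivation:
Gen 0: 1000100100011
Gen 1 (rule 110): 1001101100111
Gen 2 (rule 101): 1000110100001
Gen 3 (rule 110): 1001111100011
Gen 4 (rule 101): 1000000101001
Gen 5 (rule 110): 1000001111011
Gen 6 (rule 101): 1011100001101
Gen 7 (rule 110): 1110100011111
Gen 8 (rule 101): 0011101000001
Gen 9 (rule 110): 0110111000011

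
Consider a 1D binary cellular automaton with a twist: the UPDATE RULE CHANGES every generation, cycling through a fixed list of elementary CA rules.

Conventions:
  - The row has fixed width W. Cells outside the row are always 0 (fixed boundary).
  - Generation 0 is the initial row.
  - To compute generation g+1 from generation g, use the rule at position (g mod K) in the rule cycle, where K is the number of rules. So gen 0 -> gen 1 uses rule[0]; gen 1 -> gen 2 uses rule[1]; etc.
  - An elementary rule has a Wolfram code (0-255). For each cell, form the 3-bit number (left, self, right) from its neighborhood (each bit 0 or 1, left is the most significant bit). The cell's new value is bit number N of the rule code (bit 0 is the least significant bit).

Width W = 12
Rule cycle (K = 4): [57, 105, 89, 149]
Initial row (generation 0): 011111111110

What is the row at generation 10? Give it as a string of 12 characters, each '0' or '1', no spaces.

Gen 0: 011111111110
Gen 1 (rule 57): 010000000001
Gen 2 (rule 105): 000111111100
Gen 3 (rule 89): 110100000111
Gen 4 (rule 149): 000111110010
Gen 5 (rule 57): 110100001001
Gen 6 (rule 105): 111001100000
Gen 7 (rule 89): 101101111111
Gen 8 (rule 149): 100000111110
Gen 9 (rule 57): 011110100001
Gen 10 (rule 105): 010011001100

Answer: 010011001100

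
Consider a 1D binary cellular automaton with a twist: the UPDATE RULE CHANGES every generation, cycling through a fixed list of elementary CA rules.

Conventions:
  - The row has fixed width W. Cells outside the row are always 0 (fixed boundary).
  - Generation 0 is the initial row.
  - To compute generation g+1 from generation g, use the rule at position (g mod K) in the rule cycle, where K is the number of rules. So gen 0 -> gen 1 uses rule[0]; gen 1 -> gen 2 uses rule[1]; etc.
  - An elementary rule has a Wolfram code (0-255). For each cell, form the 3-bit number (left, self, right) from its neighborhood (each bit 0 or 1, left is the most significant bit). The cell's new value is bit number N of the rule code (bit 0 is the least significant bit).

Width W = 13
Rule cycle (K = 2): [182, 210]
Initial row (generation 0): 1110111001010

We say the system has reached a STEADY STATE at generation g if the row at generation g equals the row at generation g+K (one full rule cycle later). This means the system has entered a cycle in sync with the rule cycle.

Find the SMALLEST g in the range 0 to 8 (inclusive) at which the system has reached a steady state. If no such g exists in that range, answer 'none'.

Answer: 7

Derivation:
Gen 0: 1110111001010
Gen 1 (rule 182): 0101010111111
Gen 2 (rule 210): 1000000011111
Gen 3 (rule 182): 1100000101110
Gen 4 (rule 210): 0110001000111
Gen 5 (rule 182): 1001011101010
Gen 6 (rule 210): 0110001100001
Gen 7 (rule 182): 1001010010011
Gen 8 (rule 210): 0110001101101
Gen 9 (rule 182): 1001010010011
Gen 10 (rule 210): 0110001101101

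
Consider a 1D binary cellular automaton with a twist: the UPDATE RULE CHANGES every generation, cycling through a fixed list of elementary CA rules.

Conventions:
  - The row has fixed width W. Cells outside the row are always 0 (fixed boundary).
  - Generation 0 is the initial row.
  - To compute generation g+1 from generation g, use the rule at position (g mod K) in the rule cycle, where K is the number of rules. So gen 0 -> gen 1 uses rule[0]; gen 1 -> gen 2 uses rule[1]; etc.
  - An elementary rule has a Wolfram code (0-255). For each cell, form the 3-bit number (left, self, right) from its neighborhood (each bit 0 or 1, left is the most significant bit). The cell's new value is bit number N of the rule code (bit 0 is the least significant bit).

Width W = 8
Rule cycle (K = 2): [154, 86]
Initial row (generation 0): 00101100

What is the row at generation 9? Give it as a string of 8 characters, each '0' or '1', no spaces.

Answer: 00110010

Derivation:
Gen 0: 00101100
Gen 1 (rule 154): 01001010
Gen 2 (rule 86): 11111011
Gen 3 (rule 154): 11110010
Gen 4 (rule 86): 00011111
Gen 5 (rule 154): 00111110
Gen 6 (rule 86): 01000011
Gen 7 (rule 154): 10100110
Gen 8 (rule 86): 10111011
Gen 9 (rule 154): 00110010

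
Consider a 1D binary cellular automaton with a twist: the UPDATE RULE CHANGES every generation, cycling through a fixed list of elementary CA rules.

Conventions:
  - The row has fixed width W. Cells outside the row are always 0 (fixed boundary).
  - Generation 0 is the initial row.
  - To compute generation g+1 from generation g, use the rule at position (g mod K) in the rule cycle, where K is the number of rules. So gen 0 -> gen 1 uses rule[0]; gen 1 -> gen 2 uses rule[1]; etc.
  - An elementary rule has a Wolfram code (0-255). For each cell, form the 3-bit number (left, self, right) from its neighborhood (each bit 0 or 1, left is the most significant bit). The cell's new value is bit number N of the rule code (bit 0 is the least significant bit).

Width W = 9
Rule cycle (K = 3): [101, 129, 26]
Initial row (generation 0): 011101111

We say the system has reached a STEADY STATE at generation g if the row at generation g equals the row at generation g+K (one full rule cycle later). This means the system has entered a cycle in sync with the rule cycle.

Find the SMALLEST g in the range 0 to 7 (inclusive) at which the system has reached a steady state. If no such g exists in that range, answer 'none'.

Answer: 3

Derivation:
Gen 0: 011101111
Gen 1 (rule 101): 000110001
Gen 2 (rule 129): 110000100
Gen 3 (rule 26): 101001010
Gen 4 (rule 101): 111001110
Gen 5 (rule 129): 010000100
Gen 6 (rule 26): 101001010
Gen 7 (rule 101): 111001110
Gen 8 (rule 129): 010000100
Gen 9 (rule 26): 101001010
Gen 10 (rule 101): 111001110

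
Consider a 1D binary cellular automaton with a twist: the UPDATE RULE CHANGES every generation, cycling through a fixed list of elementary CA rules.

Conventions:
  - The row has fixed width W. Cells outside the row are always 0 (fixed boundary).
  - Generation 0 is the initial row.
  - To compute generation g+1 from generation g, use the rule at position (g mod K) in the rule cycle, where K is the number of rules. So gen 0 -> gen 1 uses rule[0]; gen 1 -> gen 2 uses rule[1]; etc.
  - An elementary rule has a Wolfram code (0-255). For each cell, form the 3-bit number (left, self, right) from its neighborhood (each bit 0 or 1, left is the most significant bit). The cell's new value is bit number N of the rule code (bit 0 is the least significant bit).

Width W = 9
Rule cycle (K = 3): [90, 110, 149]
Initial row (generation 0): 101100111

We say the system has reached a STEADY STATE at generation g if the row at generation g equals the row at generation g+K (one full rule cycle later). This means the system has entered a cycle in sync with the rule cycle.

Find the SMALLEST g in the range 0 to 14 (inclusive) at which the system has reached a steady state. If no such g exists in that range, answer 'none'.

Answer: 1

Derivation:
Gen 0: 101100111
Gen 1 (rule 90): 001111101
Gen 2 (rule 110): 011000111
Gen 3 (rule 149): 000110010
Gen 4 (rule 90): 001111101
Gen 5 (rule 110): 011000111
Gen 6 (rule 149): 000110010
Gen 7 (rule 90): 001111101
Gen 8 (rule 110): 011000111
Gen 9 (rule 149): 000110010
Gen 10 (rule 90): 001111101
Gen 11 (rule 110): 011000111
Gen 12 (rule 149): 000110010
Gen 13 (rule 90): 001111101
Gen 14 (rule 110): 011000111
Gen 15 (rule 149): 000110010
Gen 16 (rule 90): 001111101
Gen 17 (rule 110): 011000111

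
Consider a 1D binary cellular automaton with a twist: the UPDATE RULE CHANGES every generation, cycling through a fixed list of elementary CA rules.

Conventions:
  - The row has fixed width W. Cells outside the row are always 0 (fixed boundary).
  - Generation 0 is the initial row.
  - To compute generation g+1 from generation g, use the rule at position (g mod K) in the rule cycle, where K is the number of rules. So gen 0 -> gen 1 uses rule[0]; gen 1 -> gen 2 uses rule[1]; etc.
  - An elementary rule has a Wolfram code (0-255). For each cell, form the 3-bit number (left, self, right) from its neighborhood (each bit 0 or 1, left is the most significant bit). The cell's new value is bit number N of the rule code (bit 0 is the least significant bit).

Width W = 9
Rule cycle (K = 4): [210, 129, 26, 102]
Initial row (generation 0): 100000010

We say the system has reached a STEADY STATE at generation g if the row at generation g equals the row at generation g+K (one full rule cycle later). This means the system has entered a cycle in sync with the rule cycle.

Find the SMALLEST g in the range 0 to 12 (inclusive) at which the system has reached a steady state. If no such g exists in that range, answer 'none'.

Answer: none

Derivation:
Gen 0: 100000010
Gen 1 (rule 210): 010000101
Gen 2 (rule 129): 000110000
Gen 3 (rule 26): 001101000
Gen 4 (rule 102): 010111000
Gen 5 (rule 210): 100011100
Gen 6 (rule 129): 001001001
Gen 7 (rule 26): 010110110
Gen 8 (rule 102): 111011010
Gen 9 (rule 210): 011001001
Gen 10 (rule 129): 000000000
Gen 11 (rule 26): 000000000
Gen 12 (rule 102): 000000000
Gen 13 (rule 210): 000000000
Gen 14 (rule 129): 111111111
Gen 15 (rule 26): 100000000
Gen 16 (rule 102): 100000000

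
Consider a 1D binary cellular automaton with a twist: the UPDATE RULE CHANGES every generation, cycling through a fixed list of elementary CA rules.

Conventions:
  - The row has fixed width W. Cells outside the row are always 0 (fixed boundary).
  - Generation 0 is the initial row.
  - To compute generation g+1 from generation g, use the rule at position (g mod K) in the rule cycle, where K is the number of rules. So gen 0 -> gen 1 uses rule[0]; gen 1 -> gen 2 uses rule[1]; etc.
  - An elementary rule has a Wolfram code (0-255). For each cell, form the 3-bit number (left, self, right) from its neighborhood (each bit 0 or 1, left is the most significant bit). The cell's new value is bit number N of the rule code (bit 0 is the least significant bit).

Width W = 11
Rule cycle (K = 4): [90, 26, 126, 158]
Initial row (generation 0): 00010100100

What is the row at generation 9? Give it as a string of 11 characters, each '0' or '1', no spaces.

Answer: 11111010010

Derivation:
Gen 0: 00010100100
Gen 1 (rule 90): 00100011010
Gen 2 (rule 26): 01010110001
Gen 3 (rule 126): 11111111011
Gen 4 (rule 158): 11111110010
Gen 5 (rule 90): 10000011101
Gen 6 (rule 26): 01000110000
Gen 7 (rule 126): 11101111000
Gen 8 (rule 158): 11001110100
Gen 9 (rule 90): 11111010010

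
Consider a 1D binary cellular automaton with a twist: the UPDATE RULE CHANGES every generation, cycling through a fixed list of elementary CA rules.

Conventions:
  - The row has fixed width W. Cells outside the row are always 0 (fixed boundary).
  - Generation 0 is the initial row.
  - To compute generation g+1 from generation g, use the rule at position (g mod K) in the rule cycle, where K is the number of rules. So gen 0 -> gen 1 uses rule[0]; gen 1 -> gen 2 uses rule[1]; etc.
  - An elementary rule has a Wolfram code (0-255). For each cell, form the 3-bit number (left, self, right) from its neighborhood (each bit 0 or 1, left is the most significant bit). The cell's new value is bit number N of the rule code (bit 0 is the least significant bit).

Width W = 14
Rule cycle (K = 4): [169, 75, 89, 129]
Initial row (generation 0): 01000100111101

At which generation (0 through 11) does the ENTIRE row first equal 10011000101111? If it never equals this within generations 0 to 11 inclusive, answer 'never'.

Answer: never

Derivation:
Gen 0: 01000100111101
Gen 1 (rule 169): 00010000111010
Gen 2 (rule 75): 11100111101000
Gen 3 (rule 89): 10110100100111
Gen 4 (rule 129): 00000000000010
Gen 5 (rule 169): 11111111111000
Gen 6 (rule 75): 10000000001011
Gen 7 (rule 89): 01111111100011
Gen 8 (rule 129): 00111111001000
Gen 9 (rule 169): 10111110000011
Gen 10 (rule 75): 00100010111111
Gen 11 (rule 89): 10011000100001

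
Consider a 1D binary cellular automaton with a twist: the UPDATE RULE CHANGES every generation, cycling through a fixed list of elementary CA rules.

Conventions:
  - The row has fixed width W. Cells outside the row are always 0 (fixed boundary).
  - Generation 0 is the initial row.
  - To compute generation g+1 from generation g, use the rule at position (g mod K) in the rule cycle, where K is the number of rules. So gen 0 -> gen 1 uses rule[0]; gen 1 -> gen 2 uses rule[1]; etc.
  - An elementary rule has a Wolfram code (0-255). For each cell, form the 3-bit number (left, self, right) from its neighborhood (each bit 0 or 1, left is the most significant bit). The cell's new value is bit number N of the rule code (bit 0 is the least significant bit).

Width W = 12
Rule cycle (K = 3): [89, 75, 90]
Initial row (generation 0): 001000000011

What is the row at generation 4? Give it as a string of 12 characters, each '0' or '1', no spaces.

Gen 0: 001000000011
Gen 1 (rule 89): 100111111011
Gen 2 (rule 75): 001100001011
Gen 3 (rule 90): 011110010011
Gen 4 (rule 89): 010011001011

Answer: 010011001011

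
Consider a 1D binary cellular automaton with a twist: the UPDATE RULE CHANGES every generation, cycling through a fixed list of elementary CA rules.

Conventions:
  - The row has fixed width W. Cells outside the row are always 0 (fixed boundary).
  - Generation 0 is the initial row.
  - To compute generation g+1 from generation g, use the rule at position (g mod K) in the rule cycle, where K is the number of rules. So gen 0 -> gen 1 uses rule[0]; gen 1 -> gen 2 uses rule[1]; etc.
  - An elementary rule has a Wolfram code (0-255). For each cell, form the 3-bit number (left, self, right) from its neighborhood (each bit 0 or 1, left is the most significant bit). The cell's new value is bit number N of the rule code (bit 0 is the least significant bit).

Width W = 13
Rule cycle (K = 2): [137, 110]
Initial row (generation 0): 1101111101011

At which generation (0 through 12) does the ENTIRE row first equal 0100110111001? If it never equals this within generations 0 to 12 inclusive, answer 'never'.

Gen 0: 1101111101011
Gen 1 (rule 137): 1001111000010
Gen 2 (rule 110): 1011001000110
Gen 3 (rule 137): 0010000010100
Gen 4 (rule 110): 0110000111100
Gen 5 (rule 137): 0100110111001
Gen 6 (rule 110): 1101111101011
Gen 7 (rule 137): 1001111000010
Gen 8 (rule 110): 1011001000110
Gen 9 (rule 137): 0010000010100
Gen 10 (rule 110): 0110000111100
Gen 11 (rule 137): 0100110111001
Gen 12 (rule 110): 1101111101011

Answer: 5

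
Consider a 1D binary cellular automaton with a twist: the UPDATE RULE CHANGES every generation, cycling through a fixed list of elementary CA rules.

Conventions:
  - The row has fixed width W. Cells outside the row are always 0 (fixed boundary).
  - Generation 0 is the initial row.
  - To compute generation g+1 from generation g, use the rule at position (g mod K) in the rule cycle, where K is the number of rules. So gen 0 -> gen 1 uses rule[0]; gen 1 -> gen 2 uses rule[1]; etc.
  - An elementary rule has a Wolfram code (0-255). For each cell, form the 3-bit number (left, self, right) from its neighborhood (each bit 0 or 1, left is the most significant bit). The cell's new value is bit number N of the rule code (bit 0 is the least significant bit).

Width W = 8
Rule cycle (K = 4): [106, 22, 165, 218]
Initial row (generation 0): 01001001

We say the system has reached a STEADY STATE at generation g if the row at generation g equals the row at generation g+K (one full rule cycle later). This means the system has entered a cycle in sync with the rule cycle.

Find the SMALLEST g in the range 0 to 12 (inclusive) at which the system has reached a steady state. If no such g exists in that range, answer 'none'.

Gen 0: 01001001
Gen 1 (rule 106): 10010010
Gen 2 (rule 22): 11111111
Gen 3 (rule 165): 01111110
Gen 4 (rule 218): 11111111
Gen 5 (rule 106): 10000001
Gen 6 (rule 22): 11000011
Gen 7 (rule 165): 00011000
Gen 8 (rule 218): 00111100
Gen 9 (rule 106): 01100100
Gen 10 (rule 22): 10011110
Gen 11 (rule 165): 10001100
Gen 12 (rule 218): 01011110
Gen 13 (rule 106): 10110010
Gen 14 (rule 22): 10001111
Gen 15 (rule 165): 10100110
Gen 16 (rule 218): 00011111

Answer: none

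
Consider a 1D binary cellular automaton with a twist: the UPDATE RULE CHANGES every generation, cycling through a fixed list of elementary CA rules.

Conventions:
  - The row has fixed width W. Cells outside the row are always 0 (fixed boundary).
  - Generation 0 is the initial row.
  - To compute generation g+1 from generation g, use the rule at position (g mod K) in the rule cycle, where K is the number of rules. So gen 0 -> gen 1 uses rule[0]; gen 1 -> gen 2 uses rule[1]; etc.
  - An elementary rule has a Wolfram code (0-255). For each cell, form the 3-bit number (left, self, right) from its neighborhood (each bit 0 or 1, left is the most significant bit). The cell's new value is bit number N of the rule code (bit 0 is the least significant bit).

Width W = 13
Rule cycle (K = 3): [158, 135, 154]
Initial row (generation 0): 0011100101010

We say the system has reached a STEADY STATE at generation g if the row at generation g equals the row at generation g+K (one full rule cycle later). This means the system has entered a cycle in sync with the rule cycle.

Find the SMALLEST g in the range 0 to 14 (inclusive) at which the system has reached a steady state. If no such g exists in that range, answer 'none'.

Answer: none

Derivation:
Gen 0: 0011100101010
Gen 1 (rule 158): 0111011101011
Gen 2 (rule 135): 1010001001000
Gen 3 (rule 154): 0001010110100
Gen 4 (rule 158): 0011010100110
Gen 5 (rule 135): 1100010101000
Gen 6 (rule 154): 1010100000100
Gen 7 (rule 158): 1010110001110
Gen 8 (rule 135): 1010000110100
Gen 9 (rule 154): 0001001100010
Gen 10 (rule 158): 0011111010111
Gen 11 (rule 135): 1101110010010
Gen 12 (rule 154): 1001101101101
Gen 13 (rule 158): 1111001001001
Gen 14 (rule 135): 0110011011011
Gen 15 (rule 154): 1101110010010
Gen 16 (rule 158): 1001101111111
Gen 17 (rule 135): 1010000111110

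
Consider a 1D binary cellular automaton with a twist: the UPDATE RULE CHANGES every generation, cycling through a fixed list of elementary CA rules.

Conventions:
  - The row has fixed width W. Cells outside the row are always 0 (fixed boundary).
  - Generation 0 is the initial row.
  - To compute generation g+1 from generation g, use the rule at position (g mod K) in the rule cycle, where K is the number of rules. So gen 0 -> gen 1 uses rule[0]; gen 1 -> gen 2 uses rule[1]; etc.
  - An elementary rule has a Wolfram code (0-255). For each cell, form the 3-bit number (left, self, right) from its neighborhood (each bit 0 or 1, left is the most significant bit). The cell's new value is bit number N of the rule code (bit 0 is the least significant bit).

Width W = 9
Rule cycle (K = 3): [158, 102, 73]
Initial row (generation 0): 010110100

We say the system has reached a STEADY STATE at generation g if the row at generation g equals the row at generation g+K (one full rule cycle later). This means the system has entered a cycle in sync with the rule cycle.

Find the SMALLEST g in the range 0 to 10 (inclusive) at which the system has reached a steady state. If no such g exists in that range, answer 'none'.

Answer: none

Derivation:
Gen 0: 010110100
Gen 1 (rule 158): 110100110
Gen 2 (rule 102): 011101010
Gen 3 (rule 73): 010100000
Gen 4 (rule 158): 110110000
Gen 5 (rule 102): 011010000
Gen 6 (rule 73): 011000111
Gen 7 (rule 158): 110101110
Gen 8 (rule 102): 011110010
Gen 9 (rule 73): 010010000
Gen 10 (rule 158): 111111000
Gen 11 (rule 102): 000001000
Gen 12 (rule 73): 111100011
Gen 13 (rule 158): 111010110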